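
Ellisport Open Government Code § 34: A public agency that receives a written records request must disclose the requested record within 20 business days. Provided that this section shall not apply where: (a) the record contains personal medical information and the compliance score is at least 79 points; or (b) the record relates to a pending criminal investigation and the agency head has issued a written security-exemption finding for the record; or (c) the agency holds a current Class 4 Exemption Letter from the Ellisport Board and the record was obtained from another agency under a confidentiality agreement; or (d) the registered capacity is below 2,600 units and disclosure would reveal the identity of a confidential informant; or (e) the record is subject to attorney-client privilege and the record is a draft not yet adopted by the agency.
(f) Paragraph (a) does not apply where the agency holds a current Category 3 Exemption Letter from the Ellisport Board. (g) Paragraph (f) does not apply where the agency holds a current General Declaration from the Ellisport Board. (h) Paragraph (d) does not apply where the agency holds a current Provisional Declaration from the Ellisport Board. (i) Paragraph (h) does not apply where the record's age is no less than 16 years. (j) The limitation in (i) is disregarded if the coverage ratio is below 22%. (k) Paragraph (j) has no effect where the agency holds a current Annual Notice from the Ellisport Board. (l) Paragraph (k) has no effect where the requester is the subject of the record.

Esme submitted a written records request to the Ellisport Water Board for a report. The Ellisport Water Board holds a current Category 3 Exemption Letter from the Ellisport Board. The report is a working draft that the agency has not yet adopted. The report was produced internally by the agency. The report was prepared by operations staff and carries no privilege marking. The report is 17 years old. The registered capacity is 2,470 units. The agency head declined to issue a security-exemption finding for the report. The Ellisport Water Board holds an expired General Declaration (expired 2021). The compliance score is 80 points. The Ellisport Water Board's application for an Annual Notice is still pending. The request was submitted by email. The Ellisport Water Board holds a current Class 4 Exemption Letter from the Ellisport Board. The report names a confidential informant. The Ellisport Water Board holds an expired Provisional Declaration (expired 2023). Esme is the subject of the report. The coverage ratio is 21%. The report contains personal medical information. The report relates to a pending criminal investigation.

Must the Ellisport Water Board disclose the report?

Exception (a)'s conditions are all satisfied: the report contains personal medical information; the compliance score is 80 points, meeting the 79 points threshold. Turning to paragraphs (f)–(g): (f) operates against (a): a current Category 3 Exemption Letter is held. (g), which would lift (f), is not engaged — there is no General Declaration in force. Exception (a) does not apply.
Exception (b) fails — the agency head declined to issue a security-exemption finding.
Exception (c) does not apply: the report was produced internally.
Exception (d): the registered capacity is 2,470 units, below the 2,600 units limit; the report names a confidential informant — every condition holds. Applying paragraphs (h)–(l): (h), which would limit (d), does not operate here: there is no Provisional Declaration in force. (d) remains available.
Exception (e) requires that the record is subject to attorney-client privilege; but the report carries no privilege marking, so (e) is unavailable.

No — exception (d) applies; the Ellisport Water Board is not required to disclose the report.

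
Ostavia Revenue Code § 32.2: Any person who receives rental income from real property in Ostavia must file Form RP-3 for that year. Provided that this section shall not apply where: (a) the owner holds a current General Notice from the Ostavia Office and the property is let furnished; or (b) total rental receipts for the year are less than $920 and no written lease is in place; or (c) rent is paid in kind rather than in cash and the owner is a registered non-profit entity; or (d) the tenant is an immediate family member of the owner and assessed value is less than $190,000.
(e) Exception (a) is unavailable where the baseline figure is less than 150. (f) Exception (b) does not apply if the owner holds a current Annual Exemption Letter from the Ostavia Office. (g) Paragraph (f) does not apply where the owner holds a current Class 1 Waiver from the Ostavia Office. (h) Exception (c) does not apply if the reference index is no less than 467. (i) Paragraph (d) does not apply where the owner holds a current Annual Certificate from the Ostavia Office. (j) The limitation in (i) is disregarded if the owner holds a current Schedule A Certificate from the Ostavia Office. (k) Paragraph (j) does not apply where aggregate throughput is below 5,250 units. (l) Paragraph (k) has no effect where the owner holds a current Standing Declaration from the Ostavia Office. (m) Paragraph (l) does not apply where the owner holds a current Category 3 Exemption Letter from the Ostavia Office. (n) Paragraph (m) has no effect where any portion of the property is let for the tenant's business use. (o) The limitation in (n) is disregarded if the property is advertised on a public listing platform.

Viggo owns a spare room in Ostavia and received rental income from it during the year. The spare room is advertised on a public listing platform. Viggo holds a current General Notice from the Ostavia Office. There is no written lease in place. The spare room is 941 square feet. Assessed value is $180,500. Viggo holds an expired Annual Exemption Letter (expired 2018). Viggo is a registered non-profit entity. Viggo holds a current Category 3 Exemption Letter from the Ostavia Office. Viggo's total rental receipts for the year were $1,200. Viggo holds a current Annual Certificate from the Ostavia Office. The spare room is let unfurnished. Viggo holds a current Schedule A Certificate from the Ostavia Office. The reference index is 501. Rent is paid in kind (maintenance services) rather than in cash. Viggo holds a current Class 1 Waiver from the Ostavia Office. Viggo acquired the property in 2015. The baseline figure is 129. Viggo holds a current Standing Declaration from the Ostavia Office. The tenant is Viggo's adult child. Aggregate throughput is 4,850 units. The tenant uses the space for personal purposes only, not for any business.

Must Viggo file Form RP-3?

Yes — Viggo must file Form RP-3.

Exception (a) fails — the property is let unfurnished.
Exception (b) requires that total rental receipts for the year are less than $920; but total rental receipts for the year are $1,200, not less than $920, so (b) is unavailable.
All of (c)'s requirements are met (rent is paid in kind; Viggo is a registered non-profit). But: (h) operates against (c): the reference index is 501, meeting the 467 threshold. Exception (c) does not apply.
All of (d)'s requirements are met (the tenant is an immediate family member; assessed value is $180,500, less than the $190,000 limit). However, paragraphs (i)–(o) must be considered: (i) operates — a current Annual Certificate is held. (j) would limit (i) — a current Schedule A Certificate is held — but (k) sets (j) aside: (k) is engaged — aggregate throughput is 4,850 units, below the 5,250 units limit. (l) is triggered (a current Standing Declaration is held), but is set aside by (m): (m) operates against (l): a current Category 3 Exemption Letter is held. (n), which would lift (m), does not operate here — the space is used for personal purposes only. Exception (d) does not apply.
No exception applies. The general rule governs.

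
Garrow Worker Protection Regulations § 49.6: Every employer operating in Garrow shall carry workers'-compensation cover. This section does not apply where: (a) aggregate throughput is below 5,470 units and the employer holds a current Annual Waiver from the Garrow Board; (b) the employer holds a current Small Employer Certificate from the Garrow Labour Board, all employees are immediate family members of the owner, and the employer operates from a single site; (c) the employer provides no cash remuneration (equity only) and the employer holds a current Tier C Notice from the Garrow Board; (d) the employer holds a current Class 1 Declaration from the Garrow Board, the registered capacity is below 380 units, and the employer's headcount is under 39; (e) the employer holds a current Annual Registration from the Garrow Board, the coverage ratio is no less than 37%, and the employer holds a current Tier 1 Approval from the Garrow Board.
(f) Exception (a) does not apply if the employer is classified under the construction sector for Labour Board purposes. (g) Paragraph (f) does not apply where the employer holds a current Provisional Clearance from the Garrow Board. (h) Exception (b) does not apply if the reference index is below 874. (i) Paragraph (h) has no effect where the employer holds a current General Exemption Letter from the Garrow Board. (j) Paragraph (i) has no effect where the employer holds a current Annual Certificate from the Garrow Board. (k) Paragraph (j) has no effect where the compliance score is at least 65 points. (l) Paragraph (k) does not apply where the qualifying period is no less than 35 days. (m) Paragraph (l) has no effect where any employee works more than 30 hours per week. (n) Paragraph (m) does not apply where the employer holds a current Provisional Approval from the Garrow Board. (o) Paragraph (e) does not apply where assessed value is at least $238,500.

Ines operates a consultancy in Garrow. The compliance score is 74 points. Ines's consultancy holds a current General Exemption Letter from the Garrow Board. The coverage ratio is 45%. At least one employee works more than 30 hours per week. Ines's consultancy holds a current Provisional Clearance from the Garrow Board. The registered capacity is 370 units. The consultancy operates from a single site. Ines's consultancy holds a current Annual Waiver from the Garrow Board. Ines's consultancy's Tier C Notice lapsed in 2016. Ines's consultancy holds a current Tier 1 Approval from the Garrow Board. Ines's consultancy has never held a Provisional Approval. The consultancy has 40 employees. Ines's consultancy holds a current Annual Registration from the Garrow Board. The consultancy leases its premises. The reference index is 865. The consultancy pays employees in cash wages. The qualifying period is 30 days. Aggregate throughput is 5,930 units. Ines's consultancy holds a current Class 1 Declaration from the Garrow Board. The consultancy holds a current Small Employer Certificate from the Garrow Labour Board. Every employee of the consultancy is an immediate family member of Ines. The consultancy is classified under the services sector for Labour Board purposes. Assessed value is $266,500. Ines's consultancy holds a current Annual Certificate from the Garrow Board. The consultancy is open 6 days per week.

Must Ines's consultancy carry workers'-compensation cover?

Exception (a) fails — aggregate throughput is 5,930 units, not below 5,470 units.
All of (b)'s requirements are met (a current Small Employer Certificate is held; every employee is an immediate family member; the employer operates from a single site). As to paragraphs (h)–(n): (h) would limit (b) — the reference index is 865, below the 874 limit — but (i) sets (h) aside: (i) operates — a current General Exemption Letter is held. (j) would limit (i) — a current Annual Certificate is held — but (k) sets (j) aside: (k) operates against (j): the compliance score is 74 points, meeting the 65 points threshold. (l) is inapplicable (the qualifying period is 30 days, short of 35 days), so (k) stands. (b) remains available.
Exception (c) requires that the employer provides no cash remuneration (equity only); but employees are paid cash wages, so (c) is unavailable.
Exception (d) does not apply: the employer's headcount is 40, not under 39.
Exception (e): a current Annual Registration is held; the coverage ratio is 45%, meeting the 37% threshold; a current Tier 1 Approval is held — every condition holds. But applying paragraph (o): (o) operates against (e): assessed value is $266,500, meeting the $238,500 threshold. (e) is therefore removed.

No — exception (b) applies; Ines's consultancy is not required to carry workers'-compensation cover.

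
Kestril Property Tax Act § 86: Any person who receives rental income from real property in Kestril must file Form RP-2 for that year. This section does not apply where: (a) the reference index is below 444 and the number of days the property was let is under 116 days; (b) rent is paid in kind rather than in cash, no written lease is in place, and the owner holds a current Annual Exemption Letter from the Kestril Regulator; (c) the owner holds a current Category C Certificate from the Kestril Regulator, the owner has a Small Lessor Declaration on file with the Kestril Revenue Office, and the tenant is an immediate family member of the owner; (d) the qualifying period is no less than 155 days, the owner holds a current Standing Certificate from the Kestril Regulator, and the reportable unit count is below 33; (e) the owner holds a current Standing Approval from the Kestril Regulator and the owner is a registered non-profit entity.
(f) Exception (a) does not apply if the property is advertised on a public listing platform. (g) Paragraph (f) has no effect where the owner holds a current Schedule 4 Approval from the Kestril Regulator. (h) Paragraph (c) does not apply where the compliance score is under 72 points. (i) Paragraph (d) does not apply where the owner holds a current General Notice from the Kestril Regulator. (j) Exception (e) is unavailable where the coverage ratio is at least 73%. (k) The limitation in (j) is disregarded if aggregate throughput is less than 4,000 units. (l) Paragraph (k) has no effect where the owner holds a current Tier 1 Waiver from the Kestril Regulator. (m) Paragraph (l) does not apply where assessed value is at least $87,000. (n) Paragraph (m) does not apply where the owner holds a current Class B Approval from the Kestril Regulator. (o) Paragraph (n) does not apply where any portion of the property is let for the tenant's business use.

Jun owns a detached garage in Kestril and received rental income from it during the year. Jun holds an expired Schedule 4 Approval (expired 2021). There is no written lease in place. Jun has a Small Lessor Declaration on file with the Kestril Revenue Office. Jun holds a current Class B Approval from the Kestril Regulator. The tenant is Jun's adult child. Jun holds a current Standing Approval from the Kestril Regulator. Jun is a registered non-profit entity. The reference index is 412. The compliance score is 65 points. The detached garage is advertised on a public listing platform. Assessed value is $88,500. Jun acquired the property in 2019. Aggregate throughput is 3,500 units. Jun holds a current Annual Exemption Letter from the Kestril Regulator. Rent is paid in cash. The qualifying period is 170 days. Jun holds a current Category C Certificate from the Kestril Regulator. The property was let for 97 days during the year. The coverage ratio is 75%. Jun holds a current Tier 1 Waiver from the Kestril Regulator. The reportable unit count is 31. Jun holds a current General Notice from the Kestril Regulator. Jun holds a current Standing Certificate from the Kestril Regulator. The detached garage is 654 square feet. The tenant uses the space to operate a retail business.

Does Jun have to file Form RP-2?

Exception (a) is satisfied on its face — the reference index is 412, below the 444 limit; the number of days the property was let is 97 days, under the 116 days limit. Turning to paragraphs (f)–(g): (f) applies — the property is publicly advertised. (g) does not operate here (there is no Schedule 4 Approval in force), so (f) stands. Exception (a) does not apply.
Exception (b) requires that rent is paid in kind rather than in cash; but rent is paid in cash, so (b) is unavailable.
All of (c)'s requirements are met (a current Category C Certificate is held; a Small Lessor Declaration is on file; the tenant is an immediate family member). But applying paragraph (h): (h) is engaged — the compliance score is 65 points, under the 72 points limit. (c) is therefore removed.
All of (d)'s requirements are met (the qualifying period is 170 days, meeting the 155 days threshold; a current Standing Certificate is held; the reportable unit count is 31, below the 33 limit). Turning to paragraph (i): (i) is engaged — a current General Notice is held. (d) is therefore removed.
Exception (e) is satisfied on its face — a current Standing Approval is held; Jun is a registered non-profit. As to paragraphs (j)–(o): (j) would limit (e) — the coverage ratio is 75%, meeting the 73% threshold — but (k) sets (j) aside: (k) is triggered — aggregate throughput is 3,500 units, less than the 4,000 units limit. (l) would limit (k) — a current Tier 1 Waiver is held — but (m) sets (l) aside: (m) is engaged — assessed value is $88,500, meeting the $87,000 threshold. (n) would limit (m) — a current Class B Approval is held — but (o) sets (n) aside: (o) applies — the space is let for business use. So (e) applies.

No — exception (e) applies; Jun is not required to file Form RP-2.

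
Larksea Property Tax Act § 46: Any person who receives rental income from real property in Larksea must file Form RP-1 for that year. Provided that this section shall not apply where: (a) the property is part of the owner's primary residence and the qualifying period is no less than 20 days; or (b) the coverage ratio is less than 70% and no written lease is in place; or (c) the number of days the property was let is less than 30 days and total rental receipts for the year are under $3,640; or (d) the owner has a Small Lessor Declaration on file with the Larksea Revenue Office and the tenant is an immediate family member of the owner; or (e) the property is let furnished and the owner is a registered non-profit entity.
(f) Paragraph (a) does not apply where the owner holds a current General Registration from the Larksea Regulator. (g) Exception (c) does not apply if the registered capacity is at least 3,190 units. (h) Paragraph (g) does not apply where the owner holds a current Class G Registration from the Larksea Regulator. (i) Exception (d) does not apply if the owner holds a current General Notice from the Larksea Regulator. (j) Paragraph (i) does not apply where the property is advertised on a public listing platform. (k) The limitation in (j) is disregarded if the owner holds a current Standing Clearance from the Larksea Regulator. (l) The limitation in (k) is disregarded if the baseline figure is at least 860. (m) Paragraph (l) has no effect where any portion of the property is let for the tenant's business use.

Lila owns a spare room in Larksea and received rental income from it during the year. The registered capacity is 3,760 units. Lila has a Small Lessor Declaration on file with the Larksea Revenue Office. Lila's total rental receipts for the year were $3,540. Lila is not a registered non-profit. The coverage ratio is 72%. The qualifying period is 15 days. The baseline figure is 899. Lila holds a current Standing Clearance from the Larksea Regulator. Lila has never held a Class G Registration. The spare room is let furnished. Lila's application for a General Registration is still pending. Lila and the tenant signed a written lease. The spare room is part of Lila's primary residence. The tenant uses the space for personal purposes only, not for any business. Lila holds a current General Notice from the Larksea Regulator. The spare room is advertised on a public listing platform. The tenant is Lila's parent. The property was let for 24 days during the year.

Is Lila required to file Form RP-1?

Exception (a) requires that the qualifying period is no less than 20 days; but the qualifying period is 15 days, short of 20 days, so (a) is unavailable.
Exception (b) does not apply: the coverage ratio is 72%, not less than 70%.
Exception (c) is satisfied on its face — the number of days the property was let is 24 days, less than the 30 days limit; total rental receipts for the year are $3,540, under the $3,640 limit. But applying paragraphs (g)–(h): (g) operates — the registered capacity is 3,760 units, meeting the 3,190 units threshold. (h) is not engaged (the Class G Registration is not current), so (g) stands. So (c) is unavailable.
Exception (d)'s conditions are all satisfied: a Small Lessor Declaration is on file; the tenant is an immediate family member. As to paragraphs (i)–(m): (i) would limit (d) — a current General Notice is held — but (j) sets (i) aside: (j) operates against (i): the property is publicly advertised. (k) applies (a current Standing Clearance is held), but is itself disapplied by (l): (l) is engaged — the baseline figure is 899, meeting the 860 threshold. (m), which would lift (l), is not triggered — the space is used for personal purposes only. Exception (d) stands.
Exception (e) fails — Lila is not a registered non-profit.

No — exception (d) applies; Lila is not required to file Form RP-1.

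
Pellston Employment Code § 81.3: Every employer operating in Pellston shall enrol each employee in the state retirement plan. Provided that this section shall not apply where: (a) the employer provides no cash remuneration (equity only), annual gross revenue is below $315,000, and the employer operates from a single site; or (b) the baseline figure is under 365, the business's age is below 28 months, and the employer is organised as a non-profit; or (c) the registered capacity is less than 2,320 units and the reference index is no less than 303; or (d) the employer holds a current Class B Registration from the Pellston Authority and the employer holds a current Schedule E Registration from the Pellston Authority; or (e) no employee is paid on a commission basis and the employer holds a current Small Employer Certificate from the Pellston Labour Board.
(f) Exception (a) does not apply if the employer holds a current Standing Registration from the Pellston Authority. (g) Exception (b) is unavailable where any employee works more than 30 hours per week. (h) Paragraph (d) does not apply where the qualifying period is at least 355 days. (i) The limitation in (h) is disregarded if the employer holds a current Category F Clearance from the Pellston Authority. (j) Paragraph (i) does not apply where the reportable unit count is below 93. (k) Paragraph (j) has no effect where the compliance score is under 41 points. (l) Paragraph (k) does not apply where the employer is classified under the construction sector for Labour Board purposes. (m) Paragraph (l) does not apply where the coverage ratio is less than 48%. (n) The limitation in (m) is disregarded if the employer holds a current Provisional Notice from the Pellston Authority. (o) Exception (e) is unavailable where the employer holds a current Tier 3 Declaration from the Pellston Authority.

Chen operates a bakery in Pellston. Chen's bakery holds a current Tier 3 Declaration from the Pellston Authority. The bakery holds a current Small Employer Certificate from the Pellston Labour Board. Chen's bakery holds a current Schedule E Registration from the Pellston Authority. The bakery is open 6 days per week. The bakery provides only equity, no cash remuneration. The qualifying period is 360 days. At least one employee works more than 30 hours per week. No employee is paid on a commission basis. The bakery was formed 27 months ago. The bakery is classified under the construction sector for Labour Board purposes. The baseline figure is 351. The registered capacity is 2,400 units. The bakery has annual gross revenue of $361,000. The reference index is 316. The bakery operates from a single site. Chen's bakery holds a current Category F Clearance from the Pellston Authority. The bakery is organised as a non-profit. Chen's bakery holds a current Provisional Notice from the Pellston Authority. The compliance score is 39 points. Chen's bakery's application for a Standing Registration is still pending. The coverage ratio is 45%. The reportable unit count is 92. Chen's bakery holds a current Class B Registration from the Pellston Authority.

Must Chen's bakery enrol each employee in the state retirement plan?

Exception (a) requires that annual gross revenue is below $315,000; but annual gross revenue is $361,000, not below $315,000, so (a) is unavailable.
Exception (b): the baseline figure is 351, under the 365 limit; the business's age is 27 months, below the 28 months limit; the employer is a non-profit — every condition holds. But applying paragraph (g): (g) operates — at least one employee exceeds 30 hours/week. Exception (b) does not apply.
Exception (c) fails — the registered capacity is 2,400 units, not less than 2,320 units.
Exception (d): a current Class B Registration is held; a current Schedule E Registration is held — every condition holds. But: (h) is triggered — the qualifying period is 360 days, meeting the 355 days threshold. (i) operates (a current Category F Clearance is held), but is displaced by (j): (j) applies — the reportable unit count is 92, below the 93 limit. (k) would limit (j) — the compliance score is 39 points, under the 41 points limit — but (l) sets (k) aside: (l) is triggered — the bakery is classified under the construction sector. (m) applies (the coverage ratio is 45%, less than the 48% limit), but is itself disapplied by (n): (n) operates against (m): a current Provisional Notice is held. Exception (d) does not apply.
All of (e)'s requirements are met (no employee is paid on commission; a current Small Employer Certificate is held). However, paragraph (o) must be considered: (o) is triggered — a current Tier 3 Declaration is held. Exception (e) does not apply.
No exception displaces § 81.3.

Yes — Chen's bakery must enrol each employee in the state retirement plan.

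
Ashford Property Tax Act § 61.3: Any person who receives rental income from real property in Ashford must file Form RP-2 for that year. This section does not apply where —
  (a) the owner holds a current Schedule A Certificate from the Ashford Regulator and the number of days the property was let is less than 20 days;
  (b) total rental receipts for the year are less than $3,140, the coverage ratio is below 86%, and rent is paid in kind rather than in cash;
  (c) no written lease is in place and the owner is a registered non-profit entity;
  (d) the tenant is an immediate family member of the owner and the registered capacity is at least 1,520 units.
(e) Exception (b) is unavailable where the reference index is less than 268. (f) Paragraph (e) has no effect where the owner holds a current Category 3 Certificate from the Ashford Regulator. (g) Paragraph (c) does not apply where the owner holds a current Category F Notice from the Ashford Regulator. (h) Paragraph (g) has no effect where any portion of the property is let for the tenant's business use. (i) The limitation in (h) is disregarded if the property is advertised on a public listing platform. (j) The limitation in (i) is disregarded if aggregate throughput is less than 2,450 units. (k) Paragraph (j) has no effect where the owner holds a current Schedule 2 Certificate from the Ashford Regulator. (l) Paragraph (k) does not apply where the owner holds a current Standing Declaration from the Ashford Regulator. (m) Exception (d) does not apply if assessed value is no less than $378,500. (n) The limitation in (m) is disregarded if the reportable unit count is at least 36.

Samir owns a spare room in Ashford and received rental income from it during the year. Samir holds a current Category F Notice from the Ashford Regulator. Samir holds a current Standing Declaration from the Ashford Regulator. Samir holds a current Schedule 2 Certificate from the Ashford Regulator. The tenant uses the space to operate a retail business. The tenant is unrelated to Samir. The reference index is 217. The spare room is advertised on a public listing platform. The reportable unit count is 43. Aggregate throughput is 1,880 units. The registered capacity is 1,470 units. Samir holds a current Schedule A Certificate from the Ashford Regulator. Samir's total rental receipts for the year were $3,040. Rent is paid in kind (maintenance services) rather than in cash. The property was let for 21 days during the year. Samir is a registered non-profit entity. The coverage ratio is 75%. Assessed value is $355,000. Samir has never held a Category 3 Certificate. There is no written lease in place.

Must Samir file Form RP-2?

No — exception (c) applies; Samir is not required to file Form RP-2.

Exception (a) does not apply: the number of days the property was let is 21 days, not less than 20 days.
Exception (b) is satisfied on its face — total rental receipts for the year are $3,040, less than the $3,140 limit; the coverage ratio is 75%, below the 86% limit; rent is paid in kind. But applying paragraphs (e)–(f): (e) operates against (b): the reference index is 217, less than the 268 limit. (f) does not operate here (the Category 3 Certificate is not current), so (e) stands. So (b) is unavailable.
Exception (c): there is no written lease; Samir is a registered non-profit — every condition holds. Applying paragraphs (g)–(l): (g) is engaged (a current Category F Notice is held), but is overridden by (h): (h) operates against (g): the space is let for business use. (i) operates (the property is publicly advertised), but is itself disapplied by (j): (j) operates against (i): aggregate throughput is 1,880 units, less than the 2,450 units limit. (k) is triggered (a current Schedule 2 Certificate is held), but is itself disapplied by (l): (l) operates against (k): a current Standing Declaration is held. Exception (c) stands.
Exception (d) fails — the tenant is unrelated to the owner.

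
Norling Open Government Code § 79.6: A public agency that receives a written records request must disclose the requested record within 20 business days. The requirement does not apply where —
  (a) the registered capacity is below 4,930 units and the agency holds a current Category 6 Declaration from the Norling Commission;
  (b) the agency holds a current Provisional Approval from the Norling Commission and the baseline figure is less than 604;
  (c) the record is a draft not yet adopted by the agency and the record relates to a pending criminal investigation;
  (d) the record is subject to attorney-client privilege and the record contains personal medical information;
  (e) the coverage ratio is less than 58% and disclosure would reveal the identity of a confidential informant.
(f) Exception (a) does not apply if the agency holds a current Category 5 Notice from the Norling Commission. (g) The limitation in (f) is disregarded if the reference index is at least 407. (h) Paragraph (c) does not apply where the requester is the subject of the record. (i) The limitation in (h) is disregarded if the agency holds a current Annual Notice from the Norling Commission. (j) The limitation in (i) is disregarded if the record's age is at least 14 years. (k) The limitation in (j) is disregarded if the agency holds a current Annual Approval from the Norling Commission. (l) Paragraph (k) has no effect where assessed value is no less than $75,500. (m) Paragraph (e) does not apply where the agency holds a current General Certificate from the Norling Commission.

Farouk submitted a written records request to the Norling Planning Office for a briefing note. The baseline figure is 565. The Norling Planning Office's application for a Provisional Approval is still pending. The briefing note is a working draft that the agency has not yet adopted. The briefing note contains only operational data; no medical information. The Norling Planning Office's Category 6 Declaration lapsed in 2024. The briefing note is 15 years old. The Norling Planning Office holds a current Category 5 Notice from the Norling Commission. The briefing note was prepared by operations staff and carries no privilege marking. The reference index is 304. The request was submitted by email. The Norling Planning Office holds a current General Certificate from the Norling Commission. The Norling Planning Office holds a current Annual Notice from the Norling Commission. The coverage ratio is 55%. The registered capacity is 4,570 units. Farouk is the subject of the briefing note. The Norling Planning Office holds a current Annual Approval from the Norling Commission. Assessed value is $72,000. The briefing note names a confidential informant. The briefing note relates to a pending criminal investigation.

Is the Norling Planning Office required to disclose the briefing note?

No — exception (c) applies; the Norling Planning Office is not required to disclose the briefing note.

Exception (a) requires that the agency holds a current Category 6 Declaration from the Norling Commission; but there is no Category 6 Declaration in force, so (a) is unavailable.
Exception (b) requires that the agency holds a current Provisional Approval from the Norling Commission; but no current Provisional Approval is held, so (b) is unavailable.
All of (c)'s requirements are met (the briefing note is an unadopted draft; the briefing note relates to a pending investigation). Under paragraphs (h)–(l): (h) is engaged (Farouk is the subject of the briefing note), but is set aside by (i): (i) applies — a current Annual Notice is held. (j) is engaged (the record's age is 15 years, meeting the 14 years threshold), but is overridden by (k): (k) is engaged — a current Annual Approval is held. (l), which would lift (k), is inapplicable — assessed value is $72,000, short of $75,500. Exception (c) stands.
Exception (d) does not apply: the briefing note carries no privilege marking.
Exception (e) is satisfied on its face — the coverage ratio is 55%, less than the 58% limit; the briefing note names a confidential informant. However, paragraph (m) must be considered: (m) operates — a current General Certificate is held. So (e) is unavailable.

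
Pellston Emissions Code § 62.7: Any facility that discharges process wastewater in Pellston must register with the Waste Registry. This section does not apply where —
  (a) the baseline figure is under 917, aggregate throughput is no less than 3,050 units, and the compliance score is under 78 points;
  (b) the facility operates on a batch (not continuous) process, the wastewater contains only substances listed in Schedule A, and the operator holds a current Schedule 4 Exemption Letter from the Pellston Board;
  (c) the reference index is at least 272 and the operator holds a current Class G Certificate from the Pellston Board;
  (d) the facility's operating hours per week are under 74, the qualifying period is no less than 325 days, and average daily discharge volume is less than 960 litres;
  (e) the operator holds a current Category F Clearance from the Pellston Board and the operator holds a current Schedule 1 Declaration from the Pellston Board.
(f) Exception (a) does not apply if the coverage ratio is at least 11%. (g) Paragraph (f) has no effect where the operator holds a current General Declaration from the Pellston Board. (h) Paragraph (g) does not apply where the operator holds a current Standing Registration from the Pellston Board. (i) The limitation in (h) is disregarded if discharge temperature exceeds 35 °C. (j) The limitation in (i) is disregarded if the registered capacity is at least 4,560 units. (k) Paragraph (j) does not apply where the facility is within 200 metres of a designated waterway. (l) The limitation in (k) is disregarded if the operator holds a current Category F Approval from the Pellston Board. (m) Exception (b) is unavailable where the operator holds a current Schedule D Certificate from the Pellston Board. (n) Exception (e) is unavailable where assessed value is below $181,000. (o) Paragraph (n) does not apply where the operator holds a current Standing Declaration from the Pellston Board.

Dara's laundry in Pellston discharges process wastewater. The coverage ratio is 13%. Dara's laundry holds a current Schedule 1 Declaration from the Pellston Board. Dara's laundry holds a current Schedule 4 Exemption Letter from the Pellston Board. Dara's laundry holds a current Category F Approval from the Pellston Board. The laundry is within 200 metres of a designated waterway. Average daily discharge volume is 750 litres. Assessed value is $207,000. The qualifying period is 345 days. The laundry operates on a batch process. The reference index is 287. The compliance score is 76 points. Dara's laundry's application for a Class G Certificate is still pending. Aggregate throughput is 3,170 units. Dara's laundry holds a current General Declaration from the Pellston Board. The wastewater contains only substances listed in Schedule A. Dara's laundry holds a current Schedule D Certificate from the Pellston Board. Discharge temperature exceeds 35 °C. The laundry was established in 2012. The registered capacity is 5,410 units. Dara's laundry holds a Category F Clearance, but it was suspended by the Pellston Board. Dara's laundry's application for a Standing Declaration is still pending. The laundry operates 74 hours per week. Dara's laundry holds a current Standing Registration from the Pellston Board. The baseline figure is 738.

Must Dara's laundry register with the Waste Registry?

Yes — Dara's laundry must register with the Waste Registry.

Exception (a) is satisfied on its face — the baseline figure is 738, under the 917 limit; aggregate throughput is 3,170 units, meeting the 3,050 units threshold; the compliance score is 76 points, under the 78 points limit. However, paragraphs (f)–(l) must be considered: (f) operates against (a): the coverage ratio is 13%, meeting the 11% threshold. (g) is engaged (a current General Declaration is held), but is overridden by (h): (h) is engaged — a current Standing Registration is held. (i) operates (discharge temperature exceeds 35 °C), but is overridden by (j): (j) operates against (i): the registered capacity is 5,410 units, meeting the 4,560 units threshold. (k) operates (the laundry is within 200 m of a designated waterway), but is itself disapplied by (l): (l) operates against (k): a current Category F Approval is held. So (a) is unavailable.
Exception (b): the facility operates on a batch process; the wastewater is Schedule-A-only; a current Schedule 4 Exemption Letter is held — every condition holds. Turning to paragraph (m): (m) applies — a current Schedule D Certificate is held. (b) is therefore removed.
Exception (c) requires that the operator holds a current Class G Certificate from the Pellston Board; but there is no Class G Certificate in force, so (c) is unavailable.
Exception (d) requires that the facility's operating hours per week are under 74; but the facility's operating hours per week are 74, not under 74, so (d) is unavailable.
Exception (e) requires that the operator holds a current Category F Clearance from the Pellston Board; but there is no Category F Clearance in force, so (e) is unavailable.
Every exception is unavailable, so the rule governs.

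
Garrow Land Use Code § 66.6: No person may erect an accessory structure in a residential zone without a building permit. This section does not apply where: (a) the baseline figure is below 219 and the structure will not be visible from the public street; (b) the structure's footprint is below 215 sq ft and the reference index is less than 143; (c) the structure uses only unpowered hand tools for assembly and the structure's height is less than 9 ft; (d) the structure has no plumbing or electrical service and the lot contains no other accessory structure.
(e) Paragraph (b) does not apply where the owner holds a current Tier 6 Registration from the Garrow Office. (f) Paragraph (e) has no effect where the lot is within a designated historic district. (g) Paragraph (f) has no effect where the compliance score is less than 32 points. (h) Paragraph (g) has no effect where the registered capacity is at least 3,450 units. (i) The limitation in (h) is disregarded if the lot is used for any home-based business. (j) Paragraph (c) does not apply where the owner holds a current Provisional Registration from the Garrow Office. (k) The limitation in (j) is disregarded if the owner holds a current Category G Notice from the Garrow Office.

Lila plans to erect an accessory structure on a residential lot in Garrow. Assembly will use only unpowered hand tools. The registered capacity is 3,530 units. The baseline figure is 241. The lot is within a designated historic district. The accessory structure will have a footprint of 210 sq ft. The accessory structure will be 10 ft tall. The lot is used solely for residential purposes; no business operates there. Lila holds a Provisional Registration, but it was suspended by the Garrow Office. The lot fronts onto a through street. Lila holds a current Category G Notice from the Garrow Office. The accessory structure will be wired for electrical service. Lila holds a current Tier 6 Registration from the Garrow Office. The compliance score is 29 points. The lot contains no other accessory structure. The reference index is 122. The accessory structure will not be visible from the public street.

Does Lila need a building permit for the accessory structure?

No — exception (b) applies; Lila does not need a building permit.

Exception (a) fails — the baseline figure is 241, not below 219.
All of (b)'s requirements are met (the structure's footprint is 210 sq ft, below the 215 sq ft limit; the reference index is 122, less than the 143 limit). Applying paragraphs (e)–(i): (e) applies (a current Tier 6 Registration is held), but is set aside by (f): (f) operates against (e): the lot is in a historic district. (g) is engaged (the compliance score is 29 points, less than the 32 points limit), but yields to (h): (h) operates against (g): the registered capacity is 3,530 units, meeting the 3,450 units threshold. (i) is not engaged (the lot is solely residential), so (h) stands. Exception (b) stands.
Exception (c) fails — the structure's height is 10 ft, not less than 9 ft.
Exception (d) fails — electrical service is planned.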